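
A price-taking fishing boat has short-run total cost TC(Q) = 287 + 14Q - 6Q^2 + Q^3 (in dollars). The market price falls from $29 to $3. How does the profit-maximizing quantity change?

Output falls from 5 to 0 (the firm shuts down)

MC = 14 - 12Q + 3Q^2; the shutdown threshold is min AVC = $5 (at Q = 3).
With P = $29 above the shutdown price, P = MC gives Q = 5.
At P = $3 < min AVC = $5, price no longer covers variable cost at any output, so the firm shuts down: Q = 0.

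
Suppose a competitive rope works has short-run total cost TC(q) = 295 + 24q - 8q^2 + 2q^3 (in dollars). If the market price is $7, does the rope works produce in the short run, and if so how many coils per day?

From TC, MC = TC'(q) = 24 - 16q + 6q^2 and AVC = VC/q = 24 - 8q + 2q^2.
AVC hits its minimum where MC = AVC, at q = 2, giving min AVC = 24 - 8·2 + 2·2^2 = $16.
Since P = $7 < min AVC = $16, price fails to cover variable cost at any output.
The firm minimizes its loss by shutting down and losing only its fixed cost of $295.

Shut down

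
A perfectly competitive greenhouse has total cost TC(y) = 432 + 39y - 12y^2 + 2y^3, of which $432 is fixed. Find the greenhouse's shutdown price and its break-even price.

Shutdown price = min AVC. AVC = 39 - 12y + 2y^2, with vertex at y = 3 and minimum $21.
ATC = 432/y + 39 - 12y + 2y^2. Setting dATC/dy = −432/y^2 − 12 + 4y = 0 gives y = 6 (since 4·6^3 − 12·6^2 = 432).
min ATC = 432/6 + 39 − 12·6 + 2·6^2 = $111. That is the break-even price.
Between these two prices the firm operates at a loss; above $111 it earns a profit.

Shutdown price = $21; break-even price = $111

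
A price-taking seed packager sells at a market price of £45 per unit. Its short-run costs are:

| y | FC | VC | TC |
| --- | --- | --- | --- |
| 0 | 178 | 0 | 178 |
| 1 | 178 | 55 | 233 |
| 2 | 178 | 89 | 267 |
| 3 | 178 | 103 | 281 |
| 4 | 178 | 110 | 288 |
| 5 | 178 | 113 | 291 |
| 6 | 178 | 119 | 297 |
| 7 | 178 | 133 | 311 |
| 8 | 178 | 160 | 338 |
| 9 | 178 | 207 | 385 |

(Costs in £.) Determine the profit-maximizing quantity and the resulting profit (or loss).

Tabulate TR − TC: y=0: -178; y=1: -188; y=2: -177; y=3: -146; y=4: -108; y=5: -66; y=6: -27; y=7: 4; y=8: 22; y=9: 20.
Profit is maximized at y = 8. AVC there is 160/8 = £20 ≤ P, so producing beats shutting down (which would give -£178).

y = 8; profit = £22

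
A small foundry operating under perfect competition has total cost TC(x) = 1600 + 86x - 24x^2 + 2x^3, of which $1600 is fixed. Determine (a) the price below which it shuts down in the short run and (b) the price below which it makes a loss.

AVC = 86 - 24x + 2x^2; minimized at x = 6, giving min AVC = $14. That is the shutdown price.
ATC = 1600/x + 86 - 24x + 2x^2. Setting dATC/dx = −1600/x^2 − 24 + 4x = 0 gives x = 10 (since 4·10^3 − 24·10^2 = 1600).
min ATC = 1600/10 + 86 − 24·10 + 2·10^2 = $206. That is the break-even price.
For $14 ≤ P < $206 the firm produces at a loss; below $14 it shuts down.

Shutdown price = $14; break-even price = $206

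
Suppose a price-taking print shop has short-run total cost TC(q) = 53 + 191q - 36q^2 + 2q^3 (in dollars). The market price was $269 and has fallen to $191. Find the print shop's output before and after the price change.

Output falls from 13 to 12

AVC = 191 - 36q + 2q^2, minimized at q = 9 where min AVC = $29. MC = 191 - 72q + 6q^2.
At P = $269 ≥ min AVC, set P = MC on the rising branch: q = 13.
At P = $191 ≥ min AVC, set P = MC: q = 12. The firm stays open but cuts output.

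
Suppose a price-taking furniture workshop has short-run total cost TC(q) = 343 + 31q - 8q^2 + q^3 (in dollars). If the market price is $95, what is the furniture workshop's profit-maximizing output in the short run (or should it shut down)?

Produce at q = 8

From TC, MC = TC'(q) = 31 - 16q + 3q^2 and AVC = VC/q = 31 - 8q + q^2.
The AVC parabola has its vertex at q = 8/2 = 4, where AVC = 31 - 8·4 + 4^2 = $15.
Since P = $95 ≥ min AVC = $15, price covers variable cost and the firm should produce.
Set P = MC: 95 = 31 - 16q + 3q^2 → -64 - 16q + 3q^2 = 0. The roots are q = -8/3 and q = 8; the profit-maximizing output is on the rising part of MC, so q* = 8.
Check: AVC at q = 8 is $31 ≤ P, so revenue covers variable cost.
Profit = P·q − TC = 95·8 − 591 = $169.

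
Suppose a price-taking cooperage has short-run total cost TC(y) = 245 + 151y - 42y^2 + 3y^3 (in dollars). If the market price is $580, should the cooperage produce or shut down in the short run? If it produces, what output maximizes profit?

Strip out fixed cost: VC = 151y - 42y^2 + 3y^3. Then AVC = 151 - 42y + 3y^2 and MC = 151 - 84y + 9y^2.
The AVC parabola has its vertex at y = 42/6 = 7, where AVC = 151 - 42·7 + 3·7^2 = $4.
Because $580 ≥ $4, revenue can cover variable cost; the firm operates.
Solving P = MC: -429 - 84y + 9y^2 = 0 ⇒ y = -11/3 or 13. On the upward-sloping branch, y* = 13.
Check: AVC at y = 13 is $112 ≤ P, so revenue covers variable cost.
Profit = P·y − TC = 580·13 − 1701 = $5839.

Produce at y = 13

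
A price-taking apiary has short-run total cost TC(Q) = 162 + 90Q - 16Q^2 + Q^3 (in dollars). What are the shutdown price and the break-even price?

Shutdown price = min AVC. AVC = 90 - 16Q + Q^2, with vertex at Q = 8 and minimum $26.
ATC = 162/Q + 90 - 16Q + Q^2. Setting dATC/dQ = −162/Q^2 − 16 + 2Q = 0 gives Q = 9 (since 2·9^3 − 16·9^2 = 162).
min ATC = 162/9 + 90 − 16·9 + 9^2 = $45. That is the break-even price.
For $26 ≤ P < $45 the firm produces at a loss; below $26 it shuts down.

Shutdown price = $26; break-even price = $45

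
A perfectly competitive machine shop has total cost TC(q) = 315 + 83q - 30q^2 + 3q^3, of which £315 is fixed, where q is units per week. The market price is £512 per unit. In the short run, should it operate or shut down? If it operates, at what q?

Variable cost is VC = 83q - 30q^2 + 3q^3, so AVC = VC/q = 83 - 30q + 3q^2 and MC = dTC/dq = 83 - 60q + 9q^2.
The AVC parabola has its vertex at q = 30/6 = 5, where AVC = 83 - 30·5 + 3·5^2 = £8.
Because £512 ≥ £8, revenue can cover variable cost; the firm operates.
Solving P = MC: -429 - 60q + 9q^2 = 0 ⇒ q = -13/3 or 11. On the upward-sloping branch, q* = 11.
Check: AVC at q = 11 is £116 ≤ P, so revenue covers variable cost.
Profit = P·q − TC = 512·11 − 1591 = £4041.

Produce at q = 11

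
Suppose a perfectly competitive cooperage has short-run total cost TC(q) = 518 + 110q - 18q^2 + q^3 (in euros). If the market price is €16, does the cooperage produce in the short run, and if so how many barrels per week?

Shut down

Strip out fixed cost: VC = 110q - 18q^2 + q^3. Then AVC = 110 - 18q + q^2 and MC = 110 - 36q + 3q^2.
AVC is minimized where dAVC/dq = -18 + 2q = 0, at q = 9; min AVC = 110 - 18·9 + 9^2 = €29.
Since P = €16 < min AVC = €29, price fails to cover variable cost at any output.
The firm minimizes its loss by shutting down and losing only its fixed cost of €518.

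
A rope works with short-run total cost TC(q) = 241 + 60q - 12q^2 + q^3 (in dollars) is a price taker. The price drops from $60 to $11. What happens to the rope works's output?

AVC = 60 - 12q + q^2, minimized at q = 6 where min AVC = $24. MC = 60 - 24q + 3q^2.
At P = $60 ≥ min AVC, set P = MC on the rising branch: q = 8.
At P = $11 < min AVC = $24, price no longer covers variable cost at any output, so the firm shuts down: q = 0.

Output falls from 8 to 0 (the firm shuts down)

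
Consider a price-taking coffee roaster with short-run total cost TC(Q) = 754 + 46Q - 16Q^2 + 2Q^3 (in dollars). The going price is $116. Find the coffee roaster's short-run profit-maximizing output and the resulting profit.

AVC = 46 - 16Q + 2Q^2 has its minimum $14 at Q = 4; price $116 clears that bar, so the firm operates.
With MC = 46 - 32Q + 6Q^2, P = MC on the upward-sloping part at Q* = 7.
TR = 116·7 = 812. TC = 754 + 224 = 978. Profit = 812 − 978 = -$166.
By producing, the firm covers all variable cost plus $588 of fixed cost; shutting down would lose the full $754.

Profit = -$166 at Q = 7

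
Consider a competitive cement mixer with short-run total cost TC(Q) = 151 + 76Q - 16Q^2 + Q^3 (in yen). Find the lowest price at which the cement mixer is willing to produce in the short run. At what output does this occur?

The firm shuts down when price falls below the minimum of average variable cost. AVC = VC/Q = 76 - 16Q + Q^2.
dAVC/dQ = -16 + 2Q = 0 gives Q = 8. min AVC = 76 - 16·8 + 8^2 = 12.
So the shutdown price is ¥12.

¥12 per unit, at Q = 8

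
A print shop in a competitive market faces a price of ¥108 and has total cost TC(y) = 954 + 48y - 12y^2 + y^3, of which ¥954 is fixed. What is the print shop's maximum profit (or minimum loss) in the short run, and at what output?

AVC = 48 - 12y + y^2; min AVC = ¥12 at y = 6. Since P = ¥108 ≥ min AVC, the firm produces.
MC = 48 - 24y + 3y^2. Setting P = MC and taking the root on the rising branch gives y* = 10.
TR = 108·10 = 1080. TC = 954 + 280 = 1234. Profit = 1080 − 1234 = -¥154.
That loss of ¥154 beats the ¥954 the firm would lose by shutting down; producing recovers ¥800 of fixed cost.

Profit = -¥154 at y = 10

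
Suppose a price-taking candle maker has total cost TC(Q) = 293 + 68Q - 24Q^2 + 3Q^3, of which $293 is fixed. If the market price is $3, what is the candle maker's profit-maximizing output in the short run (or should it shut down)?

From TC, MC = TC'(Q) = 68 - 48Q + 9Q^2 and AVC = VC/Q = 68 - 24Q + 3Q^2.
AVC hits its minimum where MC = AVC, at Q = 4, giving min AVC = 68 - 24·4 + 3·4^2 = $20.
P = $3 lies below min AVC = $20; no output level covers variable cost.
Best response: produce nothing and absorb the $293 fixed cost.

Shut down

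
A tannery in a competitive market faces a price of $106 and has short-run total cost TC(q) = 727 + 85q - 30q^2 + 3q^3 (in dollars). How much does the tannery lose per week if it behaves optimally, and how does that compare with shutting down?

AVC = 85 - 30q + 3q^2 has its minimum $10 at q = 5; price $106 clears that bar, so the firm operates.
MC = 85 - 60q + 9q^2. Setting P = MC and taking the root on the rising branch gives q* = 7.
TR = 106·7 = 742. TC = 727 + 154 = 881. Profit = 742 − 881 = -$139.
By producing, the firm covers all variable cost plus $588 of fixed cost; shutting down would lose the full $727.

Profit = -$139 at q = 7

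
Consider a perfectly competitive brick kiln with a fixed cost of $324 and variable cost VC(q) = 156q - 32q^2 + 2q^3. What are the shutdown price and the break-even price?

AVC = 156 - 32q + 2q^2; minimized at q = 8, giving min AVC = $28. That is the shutdown price.
ATC = 324/q + 156 - 32q + 2q^2. Setting dATC/dq = −324/q^2 − 32 + 4q = 0 gives q = 9 (since 4·9^3 − 32·9^2 = 324).
min ATC = 324/9 + 156 − 32·9 + 2·9^2 = $66. That is the break-even price.
For $28 ≤ P < $66 the firm produces at a loss; below $28 it shuts down.

Shutdown price = $28; break-even price = $66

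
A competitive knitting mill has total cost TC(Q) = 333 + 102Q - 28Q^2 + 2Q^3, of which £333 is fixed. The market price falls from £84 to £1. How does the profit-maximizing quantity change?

Output falls from 9 to 0 (the firm shuts down)

AVC = 102 - 28Q + 2Q^2, minimized at Q = 7 where min AVC = £4. MC = 102 - 56Q + 6Q^2.
At P = £84 ≥ min AVC, set P = MC on the rising branch: Q = 9.
At P = £1 < min AVC = £4, price no longer covers variable cost at any output, so the firm shuts down: Q = 0.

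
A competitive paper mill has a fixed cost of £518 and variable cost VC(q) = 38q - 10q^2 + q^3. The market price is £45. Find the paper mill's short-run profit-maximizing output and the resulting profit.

AVC = 38 - 10q + q^2 has its minimum £13 at q = 5; price £45 clears that bar, so the firm operates.
MC = 38 - 20q + 3q^2. Setting P = MC and taking the root on the rising branch gives q* = 7.
TR = 45·7 = 315. TC = 518 + 119 = 637. Profit = 315 − 637 = -£322.
That loss of £322 beats the £518 the firm would lose by shutting down; producing recovers £196 of fixed cost.

Profit = -£322 at q = 7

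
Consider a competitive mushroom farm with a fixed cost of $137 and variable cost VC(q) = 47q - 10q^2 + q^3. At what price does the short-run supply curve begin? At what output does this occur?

$22 per unit, at q = 5

Short-run supply begins at min AVC. From VC = 47q - 10q^2 + q^3, AVC = 47 - 10q + q^2.
At the minimum of AVC, MC = AVC. MC = 47 - 20q + 3q^2; setting MC = AVC gives 2q^2 - 10q = 0, so q = 5. min AVC = 22.
So the shutdown price is $22.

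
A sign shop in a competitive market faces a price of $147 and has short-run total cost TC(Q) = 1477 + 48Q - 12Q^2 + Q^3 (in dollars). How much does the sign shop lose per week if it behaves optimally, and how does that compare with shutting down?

AVC = 48 - 12Q + Q^2 has its minimum $12 at Q = 6; price $147 clears that bar, so the firm operates.
MC = 48 - 24Q + 3Q^2. Setting P = MC and taking the root on the rising branch gives Q* = 11.
TR = 147·11 = 1617. TC = 1477 + 407 = 1884. Profit = 1617 − 1884 = -$267.
By producing, the firm covers all variable cost plus $1210 of fixed cost; shutting down would lose the full $1477.

Profit = -$267 at Q = 11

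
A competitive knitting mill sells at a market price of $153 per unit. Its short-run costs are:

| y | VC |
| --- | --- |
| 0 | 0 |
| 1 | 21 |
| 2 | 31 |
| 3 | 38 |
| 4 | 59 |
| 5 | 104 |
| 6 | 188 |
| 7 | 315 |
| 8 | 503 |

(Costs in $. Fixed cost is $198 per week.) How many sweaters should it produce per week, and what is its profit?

y = 7; profit = $558

Tabulate TR − TC: y=0: -198; y=1: -66; y=2: 77; y=3: 223; y=4: 355; y=5: 463; y=6: 532; y=7: 558; y=8: 523.
Profit is maximized at y = 7. AVC there is 315/7 = $45 ≤ P, so producing beats shutting down (which would give -$198).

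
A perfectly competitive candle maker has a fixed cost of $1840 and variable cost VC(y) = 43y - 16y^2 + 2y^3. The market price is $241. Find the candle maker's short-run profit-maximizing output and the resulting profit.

AVC = 43 - 16y + 2y^2 has its minimum $11 at y = 4; price $241 clears that bar, so the firm operates.
MC = 43 - 32y + 6y^2. Setting P = MC and taking the root on the rising branch gives y* = 9.
TR = 241·9 = 2169. TC = 1840 + 549 = 2389. Profit = 2169 − 2389 = -$220.
That loss of $220 beats the $1840 the firm would lose by shutting down; producing recovers $1620 of fixed cost.

Profit = -$220 at y = 9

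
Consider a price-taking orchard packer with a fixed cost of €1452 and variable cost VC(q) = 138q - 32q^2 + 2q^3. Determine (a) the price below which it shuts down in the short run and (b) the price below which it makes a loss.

Shutdown price = €10; break-even price = €160

Shutdown price = min AVC. AVC = 138 - 32q + 2q^2, with vertex at q = 8 and minimum €10.
ATC = 1452/q + 138 - 32q + 2q^2. Setting dATC/dq = −1452/q^2 − 32 + 4q = 0 gives q = 11 (since 4·11^3 − 32·11^2 = 1452).
min ATC = 1452/11 + 138 − 32·11 + 2·11^2 = €160. That is the break-even price.
For €10 ≤ P < €160 the firm produces at a loss; below €10 it shuts down.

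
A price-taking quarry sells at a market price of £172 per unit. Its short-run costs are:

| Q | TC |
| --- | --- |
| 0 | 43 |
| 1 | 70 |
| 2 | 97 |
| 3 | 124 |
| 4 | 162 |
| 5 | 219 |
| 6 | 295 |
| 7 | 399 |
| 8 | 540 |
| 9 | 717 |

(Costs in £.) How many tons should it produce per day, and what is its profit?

Tabulate TR − TC: Q=0: -43; Q=1: 102; Q=2: 247; Q=3: 392; Q=4: 526; Q=5: 641; Q=6: 737; Q=7: 805; Q=8: 836; Q=9: 831.
Profit is maximized at Q = 8. AVC there is 497/8 = £62.12 ≤ P, so producing beats shutting down (which would give -£43).

Q = 8; profit = £836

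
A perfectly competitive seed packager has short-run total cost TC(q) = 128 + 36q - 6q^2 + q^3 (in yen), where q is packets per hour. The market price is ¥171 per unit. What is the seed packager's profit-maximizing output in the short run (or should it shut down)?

Produce at q = 9

From TC, MC = TC'(q) = 36 - 12q + 3q^2 and AVC = VC/q = 36 - 6q + q^2.
AVC is minimized where dAVC/dq = -6 + 2q = 0, at q = 3; min AVC = 36 - 6·3 + 3^2 = ¥27.
P = ¥171 exceeds min AVC = ¥27, so the firm stays open.
Solving P = MC: -135 - 12q + 3q^2 = 0 ⇒ q = -5 or 9. On the upward-sloping branch, q* = 9.
Check: AVC at q = 9 is ¥63 ≤ P, so revenue covers variable cost.
Profit = P·q − TC = 171·9 − 695 = ¥844.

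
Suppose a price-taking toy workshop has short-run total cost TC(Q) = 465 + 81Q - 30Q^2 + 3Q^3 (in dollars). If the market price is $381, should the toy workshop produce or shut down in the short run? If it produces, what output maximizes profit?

Strip out fixed cost: VC = 81Q - 30Q^2 + 3Q^3. Then AVC = 81 - 30Q + 3Q^2 and MC = 81 - 60Q + 9Q^2.
The AVC parabola has its vertex at Q = 30/6 = 5, where AVC = 81 - 30·5 + 3·5^2 = $6.
Since P = $381 ≥ min AVC = $6, price covers variable cost and the firm should produce.
P = MC gives -300 - 60Q + 9Q^2 = 0, with roots -10/3 and 10. Take the larger (rising MC): Q* = 10.
Check: AVC at Q = 10 is $81 ≤ P, so revenue covers variable cost.
Profit = P·Q − TC = 381·10 − 1275 = $2535.

Produce at Q = 10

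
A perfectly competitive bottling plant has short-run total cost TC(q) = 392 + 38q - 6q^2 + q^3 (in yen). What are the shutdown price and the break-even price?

Shutdown price = min AVC. AVC = 38 - 6q + q^2, with vertex at q = 3 and minimum ¥29.
ATC = 392/q + 38 - 6q + q^2. Setting dATC/dq = −392/q^2 − 6 + 2q = 0 gives q = 7 (since 2·7^3 − 6·7^2 = 392).
min ATC = 392/7 + 38 − 6·7 + 7^2 = ¥101. That is the break-even price.
Between these two prices the firm operates at a loss; above ¥101 it earns a profit.

Shutdown price = ¥29; break-even price = ¥101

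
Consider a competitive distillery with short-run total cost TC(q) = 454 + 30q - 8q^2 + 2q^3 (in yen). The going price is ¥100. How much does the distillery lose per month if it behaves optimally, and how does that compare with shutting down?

AVC = 30 - 8q + 2q^2; min AVC = ¥22 at q = 2. Since P = ¥100 ≥ min AVC, the firm produces.
MC = 30 - 16q + 6q^2. Setting P = MC and taking the root on the rising branch gives q* = 5.
TR = 100·5 = 500. TC = 454 + 200 = 654. Profit = 500 − 654 = -¥154.
By producing, the firm covers all variable cost plus ¥300 of fixed cost; shutting down would lose the full ¥454.

Profit = -¥154 at q = 5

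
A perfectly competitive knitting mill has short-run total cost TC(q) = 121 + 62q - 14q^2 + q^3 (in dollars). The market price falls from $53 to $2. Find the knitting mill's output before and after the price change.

AVC = 62 - 14q + q^2, minimized at q = 7 where min AVC = $13. MC = 62 - 28q + 3q^2.
With P = $53 above the shutdown price, P = MC gives q = 9.
At P = $2 < min AVC = $13, price no longer covers variable cost at any output, so the firm shuts down: q = 0.

Output falls from 9 to 0 (the firm shuts down)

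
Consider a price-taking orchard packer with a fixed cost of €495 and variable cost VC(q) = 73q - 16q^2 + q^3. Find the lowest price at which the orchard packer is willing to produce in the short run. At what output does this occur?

Short-run supply begins at min AVC. From VC = 73q - 16q^2 + q^3, AVC = 73 - 16q + q^2.
At the minimum of AVC, MC = AVC. MC = 73 - 32q + 3q^2; setting MC = AVC gives 2q^2 - 16q = 0, so q = 8. min AVC = 9.
For P < €9 the firm produces nothing.

€9 per unit, at q = 8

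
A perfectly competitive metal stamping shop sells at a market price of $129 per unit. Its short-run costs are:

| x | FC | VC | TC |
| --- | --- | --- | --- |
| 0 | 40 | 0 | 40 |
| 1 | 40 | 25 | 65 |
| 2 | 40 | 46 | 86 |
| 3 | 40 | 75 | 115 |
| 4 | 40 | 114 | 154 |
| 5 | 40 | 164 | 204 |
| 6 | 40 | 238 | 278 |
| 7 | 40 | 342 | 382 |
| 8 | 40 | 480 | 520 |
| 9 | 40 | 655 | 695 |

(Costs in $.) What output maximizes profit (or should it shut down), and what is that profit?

x = 7; profit = $521

Profit at each row (π = 129x − TC): x=0: -40; x=1: 64; x=2: 172; x=3: 272; x=4: 362; x=5: 441; x=6: 496; x=7: 521; x=8: 512; x=9: 466.
Profit is maximized at x = 7. AVC there is 342/7 = $48.86 ≤ P, so producing beats shutting down (which would give -$40).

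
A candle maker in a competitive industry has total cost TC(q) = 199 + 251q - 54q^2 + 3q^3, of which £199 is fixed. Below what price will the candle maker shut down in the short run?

£8 per unit

Short-run supply begins at min AVC. From VC = 251q - 54q^2 + 3q^3, AVC = 251 - 54q + 3q^2.
At the minimum of AVC, MC = AVC. MC = 251 - 108q + 9q^2; setting MC = AVC gives 6q^2 - 54q = 0, so q = 9. min AVC = 8.
For P < £8 the firm produces nothing.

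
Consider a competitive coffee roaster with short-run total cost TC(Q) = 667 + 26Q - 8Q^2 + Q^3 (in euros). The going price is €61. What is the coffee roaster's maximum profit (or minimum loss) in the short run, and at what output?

Profit = -€373 at Q = 7

AVC = 26 - 8Q + Q^2 has its minimum €10 at Q = 4; price €61 clears that bar, so the firm operates.
With MC = 26 - 16Q + 3Q^2, P = MC on the upward-sloping part at Q* = 7.
TR = 61·7 = 427. TC = 667 + 133 = 800. Profit = 427 − 800 = -€373.
That loss of €373 beats the €667 the firm would lose by shutting down; producing recovers €294 of fixed cost.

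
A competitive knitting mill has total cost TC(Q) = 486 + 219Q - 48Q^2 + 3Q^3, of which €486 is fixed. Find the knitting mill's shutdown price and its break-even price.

Shutdown price = min AVC. AVC = 219 - 48Q + 3Q^2, with vertex at Q = 8 and minimum €27.
ATC = 486/Q + 219 - 48Q + 3Q^2. Setting dATC/dQ = −486/Q^2 − 48 + 6Q = 0 gives Q = 9 (since 6·9^3 − 48·9^2 = 486).
min ATC = 486/9 + 219 − 48·9 + 3·9^2 = €84. That is the break-even price.
For €27 ≤ P < €84 the firm produces at a loss; below €27 it shuts down.

Shutdown price = €27; break-even price = €84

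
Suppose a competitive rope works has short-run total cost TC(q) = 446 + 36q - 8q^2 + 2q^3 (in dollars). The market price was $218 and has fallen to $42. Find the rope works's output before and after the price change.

AVC = 36 - 8q + 2q^2, minimized at q = 2 where min AVC = $28. MC = 36 - 16q + 6q^2.
With P = $218 above the shutdown price, P = MC gives q = 7.
At P = $42 ≥ min AVC, set P = MC: q = 3. The firm stays open but cuts output.

Output falls from 7 to 3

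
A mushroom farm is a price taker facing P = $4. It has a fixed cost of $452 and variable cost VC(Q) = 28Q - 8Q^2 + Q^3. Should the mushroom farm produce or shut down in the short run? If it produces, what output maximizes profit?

Variable cost is VC = 28Q - 8Q^2 + Q^3, so AVC = VC/Q = 28 - 8Q + Q^2 and MC = dTC/dQ = 28 - 16Q + 3Q^2.
AVC is minimized where dAVC/dQ = -8 + 2Q = 0, at Q = 4; min AVC = 28 - 8·4 + 4^2 = $12.
With P < min AVC ($4 < $12), every unit sold adds to the loss.
Shutting down limits the loss to fixed cost, $452.

Shut down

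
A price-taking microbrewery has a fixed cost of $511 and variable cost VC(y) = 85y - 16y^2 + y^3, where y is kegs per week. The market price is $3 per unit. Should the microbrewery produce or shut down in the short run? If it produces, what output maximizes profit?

Shut down

Strip out fixed cost: VC = 85y - 16y^2 + y^3. Then AVC = 85 - 16y + y^2 and MC = 85 - 32y + 3y^2.
The AVC parabola has its vertex at y = 16/2 = 8, where AVC = 85 - 16·8 + 8^2 = $21.
With P < min AVC ($3 < $21), every unit sold adds to the loss.
The firm minimizes its loss by shutting down and losing only its fixed cost of $511.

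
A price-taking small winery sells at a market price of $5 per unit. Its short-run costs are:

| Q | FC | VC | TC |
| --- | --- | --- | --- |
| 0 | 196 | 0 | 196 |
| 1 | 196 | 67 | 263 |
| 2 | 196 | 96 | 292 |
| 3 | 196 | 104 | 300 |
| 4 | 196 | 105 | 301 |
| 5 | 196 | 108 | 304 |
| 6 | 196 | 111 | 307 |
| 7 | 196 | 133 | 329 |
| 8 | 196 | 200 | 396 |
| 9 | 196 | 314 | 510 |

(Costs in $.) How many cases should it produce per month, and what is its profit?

Q = 0 (shut down); profit = -$196

Tabulate TR − TC: Q=0: -196; Q=1: -258; Q=2: -282; Q=3: -285; Q=4: -281; Q=5: -279; Q=6: -277; Q=7: -294; Q=8: -356; Q=9: -465.
Profit is highest at Q = 0. Equivalently, the lowest AVC in the table is 111/6 ≈ $18.50 at Q = 6, and P = $5 falls below it — price never covers variable cost, so the firm shuts down and loses only its fixed cost.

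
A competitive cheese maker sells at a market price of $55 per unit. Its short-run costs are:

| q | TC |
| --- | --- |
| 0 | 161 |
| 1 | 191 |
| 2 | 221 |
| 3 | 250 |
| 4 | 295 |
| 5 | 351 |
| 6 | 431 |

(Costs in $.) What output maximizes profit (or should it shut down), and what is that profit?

q = 4; profit = -$75

Tabulate TR − TC: q=0: -161; q=1: -136; q=2: -111; q=3: -85; q=4: -75; q=5: -76; q=6: -101.
Profit is maximized at q = 4. AVC there is 134/4 = $33.50 ≤ P, so producing beats shutting down (which would give -$161).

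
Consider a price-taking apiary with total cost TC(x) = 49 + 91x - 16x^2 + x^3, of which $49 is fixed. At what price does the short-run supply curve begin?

Short-run supply begins at min AVC. From VC = 91x - 16x^2 + x^3, AVC = 91 - 16x + x^2.
dAVC/dx = -16 + 2x = 0 gives x = 8. min AVC = 91 - 16·8 + 8^2 = 27.
For P < $27 the firm produces nothing.

$27 per unit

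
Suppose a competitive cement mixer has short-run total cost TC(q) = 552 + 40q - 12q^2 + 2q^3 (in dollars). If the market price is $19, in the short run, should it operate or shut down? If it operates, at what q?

Variable cost is VC = 40q - 12q^2 + 2q^3, so AVC = VC/q = 40 - 12q + 2q^2 and MC = dTC/dq = 40 - 24q + 6q^2.
AVC hits its minimum where MC = AVC, at q = 3, giving min AVC = 40 - 12·3 + 2·3^2 = $22.
P = $19 lies below min AVC = $22; no output level covers variable cost.
Shutting down limits the loss to fixed cost, $552.

Shut down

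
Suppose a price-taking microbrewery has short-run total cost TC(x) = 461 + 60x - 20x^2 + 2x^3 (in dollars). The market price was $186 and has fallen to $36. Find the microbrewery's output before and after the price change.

AVC = 60 - 20x + 2x^2, minimized at x = 5 where min AVC = $10. MC = 60 - 40x + 6x^2.
With P = $186 above the shutdown price, P = MC gives x = 9.
At P = $36 ≥ min AVC, set P = MC: x = 6. The firm stays open but cuts output.

Output falls from 9 to 6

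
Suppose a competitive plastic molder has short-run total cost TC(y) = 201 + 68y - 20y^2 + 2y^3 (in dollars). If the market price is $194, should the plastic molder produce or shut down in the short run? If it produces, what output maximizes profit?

Produce at y = 9

Variable cost is VC = 68y - 20y^2 + 2y^3, so AVC = VC/y = 68 - 20y + 2y^2 and MC = dTC/dy = 68 - 40y + 6y^2.
AVC is minimized where dAVC/dy = -20 + 4y = 0, at y = 5; min AVC = 68 - 20·5 + 2·5^2 = $18.
Since P = $194 ≥ min AVC = $18, price covers variable cost and the firm should produce.
P = MC gives -126 - 40y + 6y^2 = 0, with roots -7/3 and 9. Take the larger (rising MC): y* = 9.
Check: AVC at y = 9 is $50 ≤ P, so revenue covers variable cost.
Profit = P·y − TC = 194·9 − 651 = $1095.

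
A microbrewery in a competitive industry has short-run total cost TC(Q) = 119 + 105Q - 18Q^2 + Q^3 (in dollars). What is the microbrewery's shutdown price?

Short-run supply begins at min AVC. From VC = 105Q - 18Q^2 + Q^3, AVC = 105 - 18Q + Q^2.
At the minimum of AVC, MC = AVC. MC = 105 - 36Q + 3Q^2; setting MC = AVC gives 2Q^2 - 18Q = 0, so Q = 9. min AVC = 24.
So the shutdown price is $24.

$24 per unit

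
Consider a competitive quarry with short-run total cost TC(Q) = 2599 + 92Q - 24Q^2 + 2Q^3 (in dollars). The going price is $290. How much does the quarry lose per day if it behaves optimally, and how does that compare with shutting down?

AVC = 92 - 24Q + 2Q^2 has its minimum $20 at Q = 6; price $290 clears that bar, so the firm operates.
MC = 92 - 48Q + 6Q^2. Setting P = MC and taking the root on the rising branch gives Q* = 11.
TR = 290·11 = 3190. TC = 2599 + 770 = 3369. Profit = 3190 − 3369 = -$179.
By producing, the firm covers all variable cost plus $2420 of fixed cost; shutting down would lose the full $2599.

Profit = -$179 at Q = 11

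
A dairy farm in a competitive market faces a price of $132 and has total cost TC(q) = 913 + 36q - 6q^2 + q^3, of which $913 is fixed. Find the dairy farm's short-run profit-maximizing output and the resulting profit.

Profit = -$273 at q = 8

AVC = 36 - 6q + q^2; min AVC = $27 at q = 3. Since P = $132 ≥ min AVC, the firm produces.
With MC = 36 - 12q + 3q^2, P = MC on the upward-sloping part at q* = 8.
TR = 132·8 = 1056. TC = 913 + 416 = 1329. Profit = 1056 − 1329 = -$273.
By producing, the firm covers all variable cost plus $640 of fixed cost; shutting down would lose the full $913.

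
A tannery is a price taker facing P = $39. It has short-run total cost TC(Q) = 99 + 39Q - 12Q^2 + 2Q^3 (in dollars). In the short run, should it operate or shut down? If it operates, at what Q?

Strip out fixed cost: VC = 39Q - 12Q^2 + 2Q^3. Then AVC = 39 - 12Q + 2Q^2 and MC = 39 - 24Q + 6Q^2.
The AVC parabola has its vertex at Q = 12/4 = 3, where AVC = 39 - 12·3 + 2·3^2 = $21.
P = $39 exceeds min AVC = $21, so the firm stays open.
Set P = MC: 39 = 39 - 24Q + 6Q^2 → -24Q + 6Q^2 = 0. The roots are Q = 0 and Q = 4; the profit-maximizing output is on the rising part of MC, so Q* = 4.
Check: AVC at Q = 4 is $23 ≤ P, so revenue covers variable cost.
Profit = P·Q − TC = 39·4 − 191 = -$35, a loss, but smaller than the $99 fixed cost the firm would lose by shutting down.

Produce at Q = 4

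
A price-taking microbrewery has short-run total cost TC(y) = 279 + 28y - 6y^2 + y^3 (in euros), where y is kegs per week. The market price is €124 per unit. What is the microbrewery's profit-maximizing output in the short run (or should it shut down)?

Produce at y = 8

From TC, MC = TC'(y) = 28 - 12y + 3y^2 and AVC = VC/y = 28 - 6y + y^2.
AVC is minimized where dAVC/dy = -6 + 2y = 0, at y = 3; min AVC = 28 - 6·3 + 3^2 = €19.
Since P = €124 ≥ min AVC = €19, price covers variable cost and the firm should produce.
P = MC gives -96 - 12y + 3y^2 = 0, with roots -4 and 8. Take the larger (rising MC): y* = 8.
Check: AVC at y = 8 is €44 ≤ P, so revenue covers variable cost.
Profit = P·y − TC = 124·8 − 631 = €361.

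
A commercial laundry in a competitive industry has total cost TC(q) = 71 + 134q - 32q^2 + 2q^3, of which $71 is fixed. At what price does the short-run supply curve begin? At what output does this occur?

Short-run supply begins at min AVC. From VC = 134q - 32q^2 + 2q^3, AVC = 134 - 32q + 2q^2.
At the minimum of AVC, MC = AVC. MC = 134 - 64q + 6q^2; setting MC = AVC gives 4q^2 - 32q = 0, so q = 8. min AVC = 6.
For P < $6 the firm produces nothing.

$6 per unit, at q = 8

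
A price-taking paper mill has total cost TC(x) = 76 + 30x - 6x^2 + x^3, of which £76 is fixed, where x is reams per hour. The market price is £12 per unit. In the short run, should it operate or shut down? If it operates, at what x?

Shut down

Variable cost is VC = 30x - 6x^2 + x^3, so AVC = VC/x = 30 - 6x + x^2 and MC = dTC/dx = 30 - 12x + 3x^2.
AVC is minimized where dAVC/dx = -6 + 2x = 0, at x = 3; min AVC = 30 - 6·3 + 3^2 = £21.
Since P = £12 < min AVC = £21, price fails to cover variable cost at any output.
The firm minimizes its loss by shutting down and losing only its fixed cost of £76.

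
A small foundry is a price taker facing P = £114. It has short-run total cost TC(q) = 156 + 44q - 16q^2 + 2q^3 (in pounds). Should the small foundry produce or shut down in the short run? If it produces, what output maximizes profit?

From TC, MC = TC'(q) = 44 - 32q + 6q^2 and AVC = VC/q = 44 - 16q + 2q^2.
AVC hits its minimum where MC = AVC, at q = 4, giving min AVC = 44 - 16·4 + 2·4^2 = £12.
Since P = £114 ≥ min AVC = £12, price covers variable cost and the firm should produce.
Set P = MC: 114 = 44 - 32q + 6q^2 → -70 - 32q + 6q^2 = 0. The roots are q = -5/3 and q = 7; the profit-maximizing output is on the rising part of MC, so q* = 7.
Check: AVC at q = 7 is £30 ≤ P, so revenue covers variable cost.
Profit = P·q − TC = 114·7 − 366 = £432.

Produce at q = 7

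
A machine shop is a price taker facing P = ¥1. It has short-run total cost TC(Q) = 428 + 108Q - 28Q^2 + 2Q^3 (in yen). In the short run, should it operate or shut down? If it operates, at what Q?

Shut down

From TC, MC = TC'(Q) = 108 - 56Q + 6Q^2 and AVC = VC/Q = 108 - 28Q + 2Q^2.
The AVC parabola has its vertex at Q = 28/4 = 7, where AVC = 108 - 28·7 + 2·7^2 = ¥10.
P = ¥1 lies below min AVC = ¥10; no output level covers variable cost.
Best response: produce nothing and absorb the ¥428 fixed cost.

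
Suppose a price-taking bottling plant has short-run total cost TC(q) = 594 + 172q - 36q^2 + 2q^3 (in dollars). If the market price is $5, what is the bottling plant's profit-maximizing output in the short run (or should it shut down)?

From TC, MC = TC'(q) = 172 - 72q + 6q^2 and AVC = VC/q = 172 - 36q + 2q^2.
AVC hits its minimum where MC = AVC, at q = 9, giving min AVC = 172 - 36·9 + 2·9^2 = $10.
Since P = $5 < min AVC = $10, price fails to cover variable cost at any output.
The firm minimizes its loss by shutting down and losing only its fixed cost of $594.

Shut down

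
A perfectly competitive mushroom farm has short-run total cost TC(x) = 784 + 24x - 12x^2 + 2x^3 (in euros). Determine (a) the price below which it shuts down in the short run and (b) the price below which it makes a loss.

Shutdown price = €6; break-even price = €150

AVC = 24 - 12x + 2x^2; minimized at x = 3, giving min AVC = €6. That is the shutdown price.
ATC = 784/x + 24 - 12x + 2x^2. Setting dATC/dx = −784/x^2 − 12 + 4x = 0 gives x = 7 (since 4·7^3 − 12·7^2 = 784).
min ATC = 784/7 + 24 − 12·7 + 2·7^2 = €150. That is the break-even price.
Between these two prices the firm operates at a loss; above €150 it earns a profit.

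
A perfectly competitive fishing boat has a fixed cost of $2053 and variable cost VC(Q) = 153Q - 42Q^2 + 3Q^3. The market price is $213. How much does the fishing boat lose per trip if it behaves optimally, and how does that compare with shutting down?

AVC = 153 - 42Q + 3Q^2 has its minimum $6 at Q = 7; price $213 clears that bar, so the firm operates.
With MC = 153 - 84Q + 9Q^2, P = MC on the upward-sloping part at Q* = 10.
TR = 213·10 = 2130. TC = 2053 + 330 = 2383. Profit = 2130 − 2383 = -$253.
That loss of $253 beats the $2053 the firm would lose by shutting down; producing recovers $1800 of fixed cost.

Profit = -$253 at Q = 10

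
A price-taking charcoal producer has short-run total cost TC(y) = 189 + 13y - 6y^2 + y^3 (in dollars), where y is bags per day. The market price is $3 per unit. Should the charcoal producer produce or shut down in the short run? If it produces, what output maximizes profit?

Shut down

From TC, MC = TC'(y) = 13 - 12y + 3y^2 and AVC = VC/y = 13 - 6y + y^2.
AVC hits its minimum where MC = AVC, at y = 3, giving min AVC = 13 - 6·3 + 3^2 = $4.
With P < min AVC ($3 < $4), every unit sold adds to the loss.
Shutting down limits the loss to fixed cost, $189.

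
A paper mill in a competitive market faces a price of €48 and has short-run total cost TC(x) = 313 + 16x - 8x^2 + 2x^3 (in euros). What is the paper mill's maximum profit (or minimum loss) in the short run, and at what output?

Profit = -€185 at x = 4

AVC = 16 - 8x + 2x^2 has its minimum €8 at x = 2; price €48 clears that bar, so the firm operates.
With MC = 16 - 16x + 6x^2, P = MC on the upward-sloping part at x* = 4.
TR = 48·4 = 192. TC = 313 + 64 = 377. Profit = 192 − 377 = -€185.
That loss of €185 beats the €313 the firm would lose by shutting down; producing recovers €128 of fixed cost.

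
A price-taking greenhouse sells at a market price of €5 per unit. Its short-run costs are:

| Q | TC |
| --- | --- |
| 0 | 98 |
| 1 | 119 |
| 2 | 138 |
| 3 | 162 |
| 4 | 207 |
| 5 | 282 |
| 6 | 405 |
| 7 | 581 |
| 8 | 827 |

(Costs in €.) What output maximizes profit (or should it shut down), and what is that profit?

Tabulate TR − TC: Q=0: -98; Q=1: -114; Q=2: -128; Q=3: -147; Q=4: -187; Q=5: -257; Q=6: -375; Q=7: -546; Q=8: -787.
Profit is highest at Q = 0. Equivalently, the lowest AVC in the table is 40/2 ≈ €20 at Q = 2, and P = €5 falls below it — price never covers variable cost, so the firm shuts down and loses only its fixed cost.

Q = 0 (shut down); profit = -€98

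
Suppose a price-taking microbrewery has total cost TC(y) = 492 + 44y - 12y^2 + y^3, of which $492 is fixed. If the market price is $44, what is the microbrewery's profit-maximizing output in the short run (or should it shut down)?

Produce at y = 8

From TC, MC = TC'(y) = 44 - 24y + 3y^2 and AVC = VC/y = 44 - 12y + y^2.
The AVC parabola has its vertex at y = 12/2 = 6, where AVC = 44 - 12·6 + 6^2 = $8.
P = $44 exceeds min AVC = $8, so the firm stays open.
Set P = MC: 44 = 44 - 24y + 3y^2 → -24y + 3y^2 = 0. The roots are y = 0 and y = 8; the profit-maximizing output is on the rising part of MC, so y* = 8.
Check: AVC at y = 8 is $12 ≤ P, so revenue covers variable cost.
Profit = P·y − TC = 44·8 − 588 = -$236, a loss, but smaller than the $492 fixed cost the firm would lose by shutting down.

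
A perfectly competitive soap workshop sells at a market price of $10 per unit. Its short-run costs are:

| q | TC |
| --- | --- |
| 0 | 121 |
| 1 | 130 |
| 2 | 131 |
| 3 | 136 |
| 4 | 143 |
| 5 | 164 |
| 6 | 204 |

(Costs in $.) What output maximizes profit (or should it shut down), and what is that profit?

q = 4; profit = -$103

Compute π = P·q − TC at each output: q=0: -121; q=1: -120; q=2: -111; q=3: -106; q=4: -103; q=5: -114; q=6: -144.
Profit is maximized at q = 4. AVC there is 22/4 = $5.50 ≤ P, so producing beats shutting down (which would give -$121).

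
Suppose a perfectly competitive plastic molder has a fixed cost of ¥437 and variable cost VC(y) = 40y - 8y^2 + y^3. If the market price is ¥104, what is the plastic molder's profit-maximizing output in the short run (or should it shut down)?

Produce at y = 8

Strip out fixed cost: VC = 40y - 8y^2 + y^3. Then AVC = 40 - 8y + y^2 and MC = 40 - 16y + 3y^2.
AVC hits its minimum where MC = AVC, at y = 4, giving min AVC = 40 - 8·4 + 4^2 = ¥24.
Since P = ¥104 ≥ min AVC = ¥24, price covers variable cost and the firm should produce.
Set P = MC: 104 = 40 - 16y + 3y^2 → -64 - 16y + 3y^2 = 0. The roots are y = -8/3 and y = 8; the profit-maximizing output is on the rising part of MC, so y* = 8.
Check: AVC at y = 8 is ¥40 ≤ P, so revenue covers variable cost.
Profit = P·y − TC = 104·8 − 757 = ¥75.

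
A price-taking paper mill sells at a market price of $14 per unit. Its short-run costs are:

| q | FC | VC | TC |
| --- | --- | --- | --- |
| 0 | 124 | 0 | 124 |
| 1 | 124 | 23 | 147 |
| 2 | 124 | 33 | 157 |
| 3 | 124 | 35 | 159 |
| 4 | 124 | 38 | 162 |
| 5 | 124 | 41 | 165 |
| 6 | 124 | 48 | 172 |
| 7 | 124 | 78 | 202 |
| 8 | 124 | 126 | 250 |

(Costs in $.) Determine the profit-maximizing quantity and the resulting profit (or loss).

q = 6; profit = -$88

Tabulate TR − TC: q=0: -124; q=1: -133; q=2: -129; q=3: -117; q=4: -106; q=5: -95; q=6: -88; q=7: -104; q=8: -138.
Profit is maximized at q = 6. AVC there is 48/6 = $8 ≤ P, so producing beats shutting down (which would give -$124).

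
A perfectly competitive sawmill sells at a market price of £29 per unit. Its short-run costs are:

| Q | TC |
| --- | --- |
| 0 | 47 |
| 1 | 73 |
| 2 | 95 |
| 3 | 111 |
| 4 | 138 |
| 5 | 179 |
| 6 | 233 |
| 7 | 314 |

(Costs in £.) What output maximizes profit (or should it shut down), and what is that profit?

Q = 4; profit = -£22

Tabulate TR − TC: Q=0: -47; Q=1: -44; Q=2: -37; Q=3: -24; Q=4: -22; Q=5: -34; Q=6: -59; Q=7: -111.
Profit is maximized at Q = 4. AVC there is 91/4 = £22.75 ≤ P, so producing beats shutting down (which would give -£47).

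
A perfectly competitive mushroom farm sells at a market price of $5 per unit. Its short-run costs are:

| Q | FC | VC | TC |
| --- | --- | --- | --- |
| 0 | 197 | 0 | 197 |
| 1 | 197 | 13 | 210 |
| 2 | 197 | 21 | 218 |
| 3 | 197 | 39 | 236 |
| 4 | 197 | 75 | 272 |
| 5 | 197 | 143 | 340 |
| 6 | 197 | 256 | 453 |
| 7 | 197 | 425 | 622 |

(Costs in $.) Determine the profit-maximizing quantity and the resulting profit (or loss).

Compute π = P·Q − TC at each output: Q=0: -197; Q=1: -205; Q=2: -208; Q=3: -221; Q=4: -252; Q=5: -315; Q=6: -423; Q=7: -587.
Profit is highest at Q = 0. Equivalently, the lowest AVC in the table is 21/2 ≈ $10.50 at Q = 2, and P = $5 falls below it — price never covers variable cost, so the firm shuts down and loses only its fixed cost.

Q = 0 (shut down); profit = -$197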